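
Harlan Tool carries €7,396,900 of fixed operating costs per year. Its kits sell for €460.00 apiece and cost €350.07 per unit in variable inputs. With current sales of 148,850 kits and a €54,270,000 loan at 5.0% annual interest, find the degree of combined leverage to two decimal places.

2.62

At 148,850 units, contribution = 148,850 × €109.93 = €16,363,080.50.
EBIT = €16,363,080.50 − €7,396,900 = €8,966,180.50. Interest = €2,713,500.00.
DOL = €16,363,080.50 ÷ €8,966,180.50 = 1.8250; DFL = €8,966,180.50 ÷ €6,252,680.50 = 1.4340.
DCL = DOL × DFL = 1.8250 × 1.4340 = 2.6171.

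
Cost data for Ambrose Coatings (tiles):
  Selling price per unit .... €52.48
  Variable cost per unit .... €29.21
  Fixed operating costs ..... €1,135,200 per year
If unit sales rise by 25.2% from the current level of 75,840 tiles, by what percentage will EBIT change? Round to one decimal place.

+70.6%

At 75,840 units, contribution = 75,840 × €23.27 = €1,764,796.80.
EBIT = €1,764,796.80 − €1,135,200 = €629,596.80.
DOL = contribution ÷ EBIT = €1,764,796.80 ÷ €629,596.80 = 2.8031.
%ΔEBIT = DOL × %ΔSales = 2.8031 × +25.2% = +70.6%.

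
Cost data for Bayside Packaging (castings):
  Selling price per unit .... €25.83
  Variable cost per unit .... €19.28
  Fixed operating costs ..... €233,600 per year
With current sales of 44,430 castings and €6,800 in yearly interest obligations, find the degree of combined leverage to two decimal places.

5.75

Contribution at this volume is 44,430 × €6.55 = €291,016.50.
Operating income = contribution − fixed costs = €291,016.50 − €233,600 = €57,416.50. Interest = €6,800.00, so EBIT − I = €50,616.50.
Degree of total leverage = total CM / (EBIT − interest) = €291,016.50 / €50,616.50 = 5.7494.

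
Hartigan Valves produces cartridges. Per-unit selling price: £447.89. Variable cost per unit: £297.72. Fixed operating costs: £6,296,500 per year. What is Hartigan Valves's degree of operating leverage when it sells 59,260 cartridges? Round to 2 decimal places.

At 59,260 units, contribution = 59,260 × £150.17 = £8,899,074.20.
Operating income = contribution − fixed costs = £8,899,074.20 − £6,296,500 = £2,602,574.20.
So DOL = total CM / EBIT = £8,899,074.20 / £2,602,574.20 = 3.4193.

3.42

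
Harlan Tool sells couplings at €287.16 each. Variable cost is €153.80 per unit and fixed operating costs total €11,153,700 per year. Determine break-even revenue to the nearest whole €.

Contribution margin per unit = €287.16 − €153.80 = €133.36, a CM ratio of €133.36 ÷ €287.16 = 0.4644.
Break-even sales = FC ÷ CM ratio = €11,153,700 × €287.16 / €133.36 = €24,016,920.

€24,016,920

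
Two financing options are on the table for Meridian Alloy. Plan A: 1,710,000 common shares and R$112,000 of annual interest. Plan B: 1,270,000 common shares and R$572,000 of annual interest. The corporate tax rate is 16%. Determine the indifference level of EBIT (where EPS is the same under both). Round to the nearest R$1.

R$1,899,727

At indifference, (EBIT − 112,000)(1 − t)/1,710,000 = (EBIT − 572,000)(1 − t)/1,270,000.
Cancelling (1 − t) and cross-multiplying: 1,270,000·(EBIT − 112,000) = 1,710,000·(EBIT − 572,000).
Solving, EBIT = (572,000·1,710,000 − 112,000·1,270,000) / (1,710,000 − 1,270,000) = 835,880,000,000 / 440,000 = 1,899,727.27.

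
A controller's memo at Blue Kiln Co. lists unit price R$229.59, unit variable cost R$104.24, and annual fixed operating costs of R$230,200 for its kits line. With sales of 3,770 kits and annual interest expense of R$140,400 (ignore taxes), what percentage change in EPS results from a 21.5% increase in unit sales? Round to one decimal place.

Contribution at this volume is 3,770 × R$125.35 = R$472,569.50.
EBIT = R$472,569.50 − R$230,200 = R$242,369.50.
After interest of R$140,400.00, pre-tax earnings = R$101,969.50.
DCL = total CM / (EBIT − I) = R$472,569.50 / R$101,969.50 = 4.6344.
%ΔEPS = DCL × %ΔSales = 4.6344 × +21.5% = +99.6%.

+99.6%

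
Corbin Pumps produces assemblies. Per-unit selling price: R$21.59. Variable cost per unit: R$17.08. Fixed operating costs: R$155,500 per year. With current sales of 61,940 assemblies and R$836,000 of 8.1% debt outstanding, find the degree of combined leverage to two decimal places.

4.98

Total contribution margin = 61,940 × R$4.51 = R$279,349.40.
Subtracting fixed costs: EBIT = R$279,349.40 − R$155,500 = R$123,849.40. Interest = R$67,716.00, so EBIT − I = R$56,133.40.
DCL = contribution ÷ (EBIT − I) = R$279,349.40 ÷ R$56,133.40 = 4.9765.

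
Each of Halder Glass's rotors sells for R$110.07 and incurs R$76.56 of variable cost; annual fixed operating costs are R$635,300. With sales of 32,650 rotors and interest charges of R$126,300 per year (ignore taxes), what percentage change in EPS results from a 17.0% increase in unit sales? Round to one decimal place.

+55.9%

Contribution at this volume is 32,650 × R$33.51 = R$1,094,101.50.
EBIT = R$1,094,101.50 − R$635,300 = R$458,801.50.
After interest of R$126,300.00, pre-tax earnings = R$332,501.50.
DCL = total CM / (EBIT − I) = R$1,094,101.50 / R$332,501.50 = 3.2905.
%ΔEPS = DCL × %ΔSales = 3.2905 × +17.0% = +55.9%.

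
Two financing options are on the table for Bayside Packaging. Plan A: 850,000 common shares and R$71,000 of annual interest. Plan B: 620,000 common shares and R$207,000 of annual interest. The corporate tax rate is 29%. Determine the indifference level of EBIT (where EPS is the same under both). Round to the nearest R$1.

R$573,609

Set EPS_A = EPS_B: (EBIT − R$71,000)(1 − 0.29) ÷ 850,000 = (EBIT − R$207,000)(1 − 0.29) ÷ 620,000.
The (1 − t) factor cancels: (EBIT − 71,000) × 620,000 = (EBIT − 207,000) × 850,000.
EBIT × (850,000 − 620,000) = 207,000 × 850,000 − 71,000 × 620,000 = 131,930,000,000, so EBIT = 131,930,000,000 ÷ 230,000 = 573,608.70.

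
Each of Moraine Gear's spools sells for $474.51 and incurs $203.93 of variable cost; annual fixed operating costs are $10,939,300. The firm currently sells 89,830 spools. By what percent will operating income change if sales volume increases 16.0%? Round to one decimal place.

+29.1%

Contribution at this volume is 89,830 × $270.58 = $24,306,201.40.
Operating income = contribution − fixed costs = $24,306,201.40 − $10,939,300 = $13,366,901.40.
So DOL = total CM / EBIT = $24,306,201.40 / $13,366,901.40 = 1.8184.
%ΔEBIT = DOL × %ΔSales = 1.8184 × +16.0% = +29.1%.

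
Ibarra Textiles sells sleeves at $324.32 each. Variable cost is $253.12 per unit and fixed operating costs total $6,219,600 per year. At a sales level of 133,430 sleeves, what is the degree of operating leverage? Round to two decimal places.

2.90

Total contribution margin = 133,430 × $71.20 = $9,500,216.00.
Operating income = contribution − fixed costs = $9,500,216.00 − $6,219,600 = $3,280,616.00.
DOL = contribution ÷ EBIT = $9,500,216.00 ÷ $3,280,616.00 = 2.8959.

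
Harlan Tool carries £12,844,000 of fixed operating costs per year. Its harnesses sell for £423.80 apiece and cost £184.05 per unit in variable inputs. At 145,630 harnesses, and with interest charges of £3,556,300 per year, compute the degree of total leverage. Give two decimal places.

Contribution at this volume is 145,630 × £239.75 = £34,914,792.50.
Operating income = contribution − fixed costs = £34,914,792.50 − £12,844,000 = £22,070,792.50. Interest = £3,556,300.00.
DOL = £34,914,792.50 ÷ £22,070,792.50 = 1.5819; DFL = £22,070,792.50 ÷ £18,514,492.50 = 1.1921.
DCL = DOL × DFL = 1.5819 × 1.1921 = 1.8858.

1.89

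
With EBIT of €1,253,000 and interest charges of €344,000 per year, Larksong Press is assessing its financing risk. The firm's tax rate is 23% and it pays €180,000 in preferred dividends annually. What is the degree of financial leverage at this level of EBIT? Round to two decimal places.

1.86

Interest = €344,000.00.
Preferred dividends grossed up pre-tax: €180,000 / (1 − 0.23) = €233,766.23.
DFL = EBIT ÷ [EBIT − I − D_p/(1−t)] = €1,253,000 ÷ [€1,253,000 − €344,000.00 − €233,766.23] = €1,253,000 ÷ €675,233.77 = 1.8557.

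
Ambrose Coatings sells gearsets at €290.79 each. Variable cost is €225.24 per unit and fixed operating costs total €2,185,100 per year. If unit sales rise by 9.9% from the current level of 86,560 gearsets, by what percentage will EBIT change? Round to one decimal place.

+16.1%

Contribution at this volume is 86,560 × €65.55 = €5,674,008.00.
Operating income = contribution − fixed costs = €5,674,008.00 − €2,185,100 = €3,488,908.00.
Degree of operating leverage = €5,674,008.00 / €3,488,908.00 = 1.6263.
%ΔEBIT = DOL × %ΔSales = 1.6263 × +9.9% = +16.1%.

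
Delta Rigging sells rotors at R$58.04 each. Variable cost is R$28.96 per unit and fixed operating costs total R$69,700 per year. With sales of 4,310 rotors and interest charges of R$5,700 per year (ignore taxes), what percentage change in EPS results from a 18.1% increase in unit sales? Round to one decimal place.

+45.4%

At 4,310 units, contribution = 4,310 × R$29.08 = R$125,334.80.
EBIT = R$125,334.80 − R$69,700 = R$55,634.80.
Interest = R$5,700.00, so EBIT − I = R$49,934.80.
Degree of combined leverage = contribution ÷ (EBIT − I) = R$125,334.80 ÷ R$49,934.80 = 2.5100.
EPS therefore changes by 2.5100 × (+18.1%) = +45.4%.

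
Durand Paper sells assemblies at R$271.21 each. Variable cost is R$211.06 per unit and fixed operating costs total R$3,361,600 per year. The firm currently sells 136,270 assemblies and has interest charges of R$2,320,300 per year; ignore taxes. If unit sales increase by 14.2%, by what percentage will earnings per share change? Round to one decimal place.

+46.3%

At 136,270 units, contribution = 136,270 × R$60.15 = R$8,196,640.50.
Subtracting fixed costs: EBIT = R$8,196,640.50 − R$3,361,600 = R$4,835,040.50.
After interest of R$2,320,300.00, pre-tax earnings = R$2,514,740.50.
DCL = total CM / (EBIT − I) = R$8,196,640.50 / R$2,514,740.50 = 3.2594.
%ΔEPS = DCL × %ΔSales = 3.2594 × +14.2% = +46.3%.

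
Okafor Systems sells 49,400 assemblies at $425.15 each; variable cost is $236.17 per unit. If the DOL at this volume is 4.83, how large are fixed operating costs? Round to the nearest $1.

$7,402,773

Contribution at this volume is 49,400 × $188.98 = $9,335,612.00.
DOL = contribution / EBIT, so EBIT = $9,335,612.00 / 4.83 = $1,932,838.92.
And FC = contribution − EBIT = $9,335,612.00 − $1,932,838.92 = $7,402,773.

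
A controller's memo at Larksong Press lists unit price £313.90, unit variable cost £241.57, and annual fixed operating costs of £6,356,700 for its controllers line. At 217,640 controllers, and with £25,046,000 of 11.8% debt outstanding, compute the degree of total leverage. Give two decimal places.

2.45

Contribution at this volume is 217,640 × £72.33 = £15,741,901.20.
Subtracting fixed costs: EBIT = £15,741,901.20 − £6,356,700 = £9,385,201.20. Interest = £2,955,428.00.
DOL = £15,741,901.20 ÷ £9,385,201.20 = 1.6773; DFL = £9,385,201.20 ÷ £6,429,773.20 = 1.4596.
DCL = DOL × DFL = 1.6773 × 1.4596 = 2.4482.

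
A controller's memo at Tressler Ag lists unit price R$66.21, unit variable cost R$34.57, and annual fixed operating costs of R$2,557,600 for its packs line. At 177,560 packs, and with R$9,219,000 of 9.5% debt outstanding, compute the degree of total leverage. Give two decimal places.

Total contribution margin = 177,560 × R$31.64 = R$5,617,998.40.
EBIT = R$5,617,998.40 − R$2,557,600 = R$3,060,398.40. Interest = R$875,805.00, so EBIT − I = R$2,184,593.40.
Degree of total leverage = total CM / (EBIT − interest) = R$5,617,998.40 / R$2,184,593.40 = 2.5716.

2.57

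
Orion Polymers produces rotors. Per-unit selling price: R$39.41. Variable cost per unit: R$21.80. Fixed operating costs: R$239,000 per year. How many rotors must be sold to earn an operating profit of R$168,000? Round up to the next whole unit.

Each unit contributes R$39.41 − R$21.80 = R$17.61.
Units = (FC + target) / CM = (R$239,000 + R$168,000) / R$17.61 = 23,111.87, so 23,112 rotors.

23,112 rotors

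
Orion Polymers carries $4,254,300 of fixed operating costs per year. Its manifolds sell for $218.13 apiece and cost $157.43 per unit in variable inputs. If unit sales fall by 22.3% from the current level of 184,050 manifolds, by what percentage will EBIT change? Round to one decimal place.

-36.0%

Contribution at this volume is 184,050 × $60.70 = $11,171,835.00.
EBIT = $11,171,835.00 − $4,254,300 = $6,917,535.00.
Degree of operating leverage = $11,171,835.00 / $6,917,535.00 = 1.6150.
Operating income changes by 1.6150 × -22.3% = -36.0%.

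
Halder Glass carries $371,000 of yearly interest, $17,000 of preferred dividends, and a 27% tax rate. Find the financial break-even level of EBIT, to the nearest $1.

$394,288

Preferred dividends are paid after tax, so their pre-tax equivalent is $17,000 ÷ (1 − 0.27) = $23,287.67.
EPS = 0 when EBIT covers interest plus the pre-tax preferred burden: $371,000 + $23,287.67 = $394,287.67.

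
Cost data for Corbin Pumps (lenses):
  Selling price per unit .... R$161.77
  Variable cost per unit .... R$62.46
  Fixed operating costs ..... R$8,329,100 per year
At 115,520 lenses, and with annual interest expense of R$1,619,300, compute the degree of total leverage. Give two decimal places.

7.53

Total contribution margin = 115,520 × R$99.31 = R$11,472,291.20.
EBIT = R$11,472,291.20 − R$8,329,100 = R$3,143,191.20. Interest = R$1,619,300.00, so EBIT − I = R$1,523,891.20.
DCL = contribution ÷ (EBIT − I) = R$11,472,291.20 ÷ R$1,523,891.20 = 7.5283.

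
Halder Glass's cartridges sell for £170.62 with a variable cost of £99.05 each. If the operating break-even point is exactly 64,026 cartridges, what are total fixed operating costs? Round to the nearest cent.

£4,582,340.82

Unit CM = price − variable cost = £170.62 − £99.05 = £71.57.
Since BE = FC / CM, FC = 64,026 × £71.57 = £4,582,340.82.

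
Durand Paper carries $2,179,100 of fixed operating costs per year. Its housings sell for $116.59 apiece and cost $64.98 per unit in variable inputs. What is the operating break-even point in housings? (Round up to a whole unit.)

Unit CM = price − variable cost = $116.59 − $64.98 = $51.61.
Break-even Q = $2,179,100 / $51.61 = 42,222.44 → 42,223 housings.

42,223 housings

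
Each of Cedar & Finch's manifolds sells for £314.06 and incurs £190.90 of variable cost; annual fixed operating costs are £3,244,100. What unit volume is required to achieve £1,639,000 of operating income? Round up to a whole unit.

39,649 manifolds

Unit CM = price − variable cost = £314.06 − £190.90 = £123.16.
Need Q such that Q × £123.16 − £3,244,100 = £1,639,000, i.e. Q = £4,883,100 / £123.16 = 39,648.42 → 39,649.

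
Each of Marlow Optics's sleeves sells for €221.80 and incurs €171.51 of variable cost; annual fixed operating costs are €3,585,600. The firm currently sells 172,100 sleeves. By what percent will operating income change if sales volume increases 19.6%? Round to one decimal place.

Total contribution margin = 172,100 × €50.29 = €8,654,909.00.
Operating income = contribution − fixed costs = €8,654,909.00 − €3,585,600 = €5,069,309.00.
So DOL = total CM / EBIT = €8,654,909.00 / €5,069,309.00 = 1.7073.
So EBIT moves 1.7073 × (+19.6%) = +33.5%.

+33.5%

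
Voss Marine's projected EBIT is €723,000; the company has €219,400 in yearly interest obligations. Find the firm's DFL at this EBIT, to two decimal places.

1.44

Annual interest charges come to €219,400.00.
Degree of financial leverage = EBIT / (EBIT − interest) = €723,000 / €503,600.00 = 1.4357.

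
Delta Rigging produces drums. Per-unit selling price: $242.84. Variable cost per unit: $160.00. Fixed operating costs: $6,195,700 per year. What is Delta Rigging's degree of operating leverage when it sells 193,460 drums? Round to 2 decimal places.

1.63

At 193,460 units, contribution = 193,460 × $82.84 = $16,026,226.40.
EBIT = $16,026,226.40 − $6,195,700 = $9,830,526.40.
DOL = contribution ÷ EBIT = $16,026,226.40 ÷ $9,830,526.40 = 1.6303.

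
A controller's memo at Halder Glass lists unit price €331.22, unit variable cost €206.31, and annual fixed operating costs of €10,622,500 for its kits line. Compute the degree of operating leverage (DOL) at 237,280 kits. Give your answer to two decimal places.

Total contribution margin = 237,280 × €124.91 = €29,638,644.80.
EBIT = €29,638,644.80 − €10,622,500 = €19,016,144.80.
So DOL = total CM / EBIT = €29,638,644.80 / €19,016,144.80 = 1.5586.

1.56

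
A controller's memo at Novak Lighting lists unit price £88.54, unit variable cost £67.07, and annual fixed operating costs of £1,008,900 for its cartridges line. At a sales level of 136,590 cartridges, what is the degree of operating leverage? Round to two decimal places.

1.52

At 136,590 units, contribution = 136,590 × £21.47 = £2,932,587.30.
Subtracting fixed costs: EBIT = £2,932,587.30 − £1,008,900 = £1,923,687.30.
DOL = contribution ÷ EBIT = £2,932,587.30 ÷ £1,923,687.30 = 1.5245.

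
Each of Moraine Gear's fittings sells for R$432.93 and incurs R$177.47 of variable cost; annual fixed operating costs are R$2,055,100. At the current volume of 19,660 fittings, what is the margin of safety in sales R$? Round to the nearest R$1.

R$5,028,610

Unit CM = price − variable cost = R$432.93 − R$177.47 = R$255.46. Break-even units = R$2,055,100 ÷ R$255.46 = 8,044.70; break-even revenue = 8,044.70 × R$432.93 = R$3,482,793.56.
Actual sales revenue = 19,660 × R$432.93 = R$8,511,403.80.
Margin of safety = R$8,511,403.80 − R$3,482,793.56 = R$5,028,610.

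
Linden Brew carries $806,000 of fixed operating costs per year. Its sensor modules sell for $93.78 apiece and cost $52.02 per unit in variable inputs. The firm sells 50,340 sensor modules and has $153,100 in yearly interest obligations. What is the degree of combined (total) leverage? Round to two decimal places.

Total contribution margin = 50,340 × $41.76 = $2,102,198.40.
EBIT = $2,102,198.40 − $806,000 = $1,296,198.40. Interest = $153,100.00.
DOL = $2,102,198.40 ÷ $1,296,198.40 = 1.6218; DFL = $1,296,198.40 ÷ $1,143,098.40 = 1.1339.
DCL = DOL × DFL = 1.6218 × 1.1339 = 1.8390.

1.84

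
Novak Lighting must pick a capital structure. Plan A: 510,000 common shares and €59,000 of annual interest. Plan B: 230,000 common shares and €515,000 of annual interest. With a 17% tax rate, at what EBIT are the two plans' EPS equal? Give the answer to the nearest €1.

€889,571

At indifference, (EBIT − 59,000)(1 − t)/510,000 = (EBIT − 515,000)(1 − t)/230,000.
Cancelling (1 − t) and cross-multiplying: 230,000·(EBIT − 59,000) = 510,000·(EBIT − 515,000).
EBIT × (510,000 − 230,000) = 515,000 × 510,000 − 59,000 × 230,000 = 249,080,000,000, so EBIT = 249,080,000,000 ÷ 280,000 = 889,571.43.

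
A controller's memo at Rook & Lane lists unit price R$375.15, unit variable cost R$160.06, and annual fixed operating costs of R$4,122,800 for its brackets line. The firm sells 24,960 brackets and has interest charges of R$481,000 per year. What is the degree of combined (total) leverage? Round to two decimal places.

Contribution at this volume is 24,960 × R$215.09 = R$5,368,646.40.
Subtracting fixed costs: EBIT = R$5,368,646.40 − R$4,122,800 = R$1,245,846.40. Interest = R$481,000.00, so EBIT − I = R$764,846.40.
Degree of total leverage = total CM / (EBIT − interest) = R$5,368,646.40 / R$764,846.40 = 7.0192.

7.02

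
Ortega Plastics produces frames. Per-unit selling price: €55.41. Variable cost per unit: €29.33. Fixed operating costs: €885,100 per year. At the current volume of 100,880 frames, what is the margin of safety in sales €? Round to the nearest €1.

€3,709,263

Unit CM = price − variable cost = €55.41 − €29.33 = €26.08. Break-even units = €885,100 ÷ €26.08 = 33,937.88; break-even revenue = 33,937.88 × €55.41 = €1,880,498.12.
Actual sales revenue = 100,880 × €55.41 = €5,589,760.80.
Margin of safety = €5,589,760.80 − €1,880,498.12 = €3,709,263.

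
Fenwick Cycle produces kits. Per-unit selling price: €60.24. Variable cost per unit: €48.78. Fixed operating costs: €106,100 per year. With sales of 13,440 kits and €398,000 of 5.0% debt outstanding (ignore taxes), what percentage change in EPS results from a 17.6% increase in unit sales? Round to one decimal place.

At 13,440 units, contribution = 13,440 × €11.46 = €154,022.40.
EBIT = €154,022.40 − €106,100 = €47,922.40.
After interest of €19,900.00, pre-tax earnings = €28,022.40.
DCL = total CM / (EBIT − I) = €154,022.40 / €28,022.40 = 5.4964.
%ΔEPS = DCL × %ΔSales = 5.4964 × +17.6% = +96.7%.

+96.7%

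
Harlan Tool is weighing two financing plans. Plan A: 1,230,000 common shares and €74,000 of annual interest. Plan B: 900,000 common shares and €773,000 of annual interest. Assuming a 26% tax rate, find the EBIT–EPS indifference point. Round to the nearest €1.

€2,679,364

Set EPS_A = EPS_B: (EBIT − €74,000)(1 − 0.26) ÷ 1,230,000 = (EBIT − €773,000)(1 − 0.26) ÷ 900,000.
Cancelling (1 − t) and cross-multiplying: 900,000·(EBIT − 74,000) = 1,230,000·(EBIT − 773,000).
Solving, EBIT = (773,000·1,230,000 − 74,000·900,000) / (1,230,000 − 900,000) = 884,190,000,000 / 330,000 = 2,679,363.64.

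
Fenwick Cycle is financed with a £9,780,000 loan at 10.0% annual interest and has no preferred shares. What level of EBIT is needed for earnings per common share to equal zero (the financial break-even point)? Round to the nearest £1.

£978,000

Annual interest = 10.0% × £9,780,000 = £978,000.00.
Without preferred stock the financial break-even is simply EBIT = interest = £978,000.00.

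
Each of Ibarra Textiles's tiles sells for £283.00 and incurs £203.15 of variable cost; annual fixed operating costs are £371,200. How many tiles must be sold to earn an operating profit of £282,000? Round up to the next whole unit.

8,181 tiles

Contribution margin per unit = £283.00 − £203.15 = £79.85.
Units = (FC + target) / CM = (£371,200 + £282,000) / £79.85 = 8,180.34, so 8,181 tiles.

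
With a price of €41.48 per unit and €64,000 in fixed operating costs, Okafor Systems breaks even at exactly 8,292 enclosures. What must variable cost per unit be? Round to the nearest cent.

€33.76

At break-even, FC = Q × (P − VC), so P − VC = €64,000 ÷ 8,292 = €7.7183.
Variable cost per unit = €41.48 − €7.7183 = €33.76.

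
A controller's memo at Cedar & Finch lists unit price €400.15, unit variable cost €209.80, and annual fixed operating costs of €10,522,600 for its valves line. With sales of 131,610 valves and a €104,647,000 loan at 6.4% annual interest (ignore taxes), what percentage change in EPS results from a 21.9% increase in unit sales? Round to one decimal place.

At 131,610 units, contribution = 131,610 × €190.35 = €25,051,963.50.
EBIT = €25,051,963.50 − €10,522,600 = €14,529,363.50.
After interest of €6,697,408.00, pre-tax earnings = €7,831,955.50.
DCL = total CM / (EBIT − I) = €25,051,963.50 / €7,831,955.50 = 3.1987.
%ΔEPS = DCL × %ΔSales = 3.1987 × +21.9% = +70.1%.

+70.1%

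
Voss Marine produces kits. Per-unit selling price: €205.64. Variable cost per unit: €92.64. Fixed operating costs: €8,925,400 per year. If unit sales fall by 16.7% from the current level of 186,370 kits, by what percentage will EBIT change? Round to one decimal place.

Total contribution margin = 186,370 × €113.00 = €21,059,810.00.
Operating income = contribution − fixed costs = €21,059,810.00 − €8,925,400 = €12,134,410.00.
Degree of operating leverage = €21,059,810.00 / €12,134,410.00 = 1.7355.
So EBIT moves 1.7355 × (-16.7%) = -29.0%.

-29.0%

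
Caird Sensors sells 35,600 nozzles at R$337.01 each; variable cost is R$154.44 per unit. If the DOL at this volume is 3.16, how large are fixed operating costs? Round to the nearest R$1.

R$4,442,691

At 35,600 units, contribution = 35,600 × R$182.57 = R$6,499,492.00.
Since DOL = CM ÷ EBIT, EBIT = R$6,499,492.00 ÷ 3.16 = R$2,056,801.27.
And FC = contribution − EBIT = R$6,499,492.00 − R$2,056,801.27 = R$4,442,691.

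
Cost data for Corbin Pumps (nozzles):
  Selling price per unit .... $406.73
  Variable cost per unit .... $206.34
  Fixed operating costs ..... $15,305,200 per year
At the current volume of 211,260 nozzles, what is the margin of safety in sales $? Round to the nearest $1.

$54,860,936

Unit CM = price − variable cost = $406.73 − $206.34 = $200.39. Break-even units = $15,305,200 ÷ $200.39 = 76,377.06; break-even revenue = 76,377.06 × $406.73 = $31,064,843.54.
Current sales = 211,260 × $406.73 = $85,925,779.80.
Margin of safety = $85,925,779.80 − $31,064,843.54 = $54,860,936.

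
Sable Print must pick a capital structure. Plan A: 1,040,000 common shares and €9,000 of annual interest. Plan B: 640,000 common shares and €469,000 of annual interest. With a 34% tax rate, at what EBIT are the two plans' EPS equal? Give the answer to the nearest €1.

€1,205,000

At indifference, (EBIT − 9,000)(1 − t)/1,040,000 = (EBIT − 469,000)(1 − t)/640,000.
Cancelling (1 − t) and cross-multiplying: 640,000·(EBIT − 9,000) = 1,040,000·(EBIT − 469,000).
EBIT × (1,040,000 − 640,000) = 469,000 × 1,040,000 − 9,000 × 640,000 = 482,000,000,000, so EBIT = 482,000,000,000 ÷ 400,000 = 1,205,000.00.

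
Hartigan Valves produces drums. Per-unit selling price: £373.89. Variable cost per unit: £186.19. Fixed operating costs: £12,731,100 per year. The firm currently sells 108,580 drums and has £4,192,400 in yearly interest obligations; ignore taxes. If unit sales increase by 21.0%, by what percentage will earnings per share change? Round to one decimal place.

Total contribution margin = 108,580 × £187.70 = £20,380,466.00.
Operating income = contribution − fixed costs = £20,380,466.00 − £12,731,100 = £7,649,366.00.
After interest of £4,192,400.00, pre-tax earnings = £3,456,966.00.
Degree of combined leverage = contribution ÷ (EBIT − I) = £20,380,466.00 ÷ £3,456,966.00 = 5.8955.
%ΔEPS = DCL × %ΔSales = 5.8955 × +21.0% = +123.8%.

+123.8%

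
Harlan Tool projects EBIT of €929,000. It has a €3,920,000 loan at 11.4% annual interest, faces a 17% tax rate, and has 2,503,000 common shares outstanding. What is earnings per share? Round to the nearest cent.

Pre-tax income = €929,000 − €446,880.00 = €482,120.00.
Net income = €482,120.00 × (1 − 0.17) = €400,159.60.
Per share: €400,159.60 / 2,503,000 shares = €0.16.

€0.16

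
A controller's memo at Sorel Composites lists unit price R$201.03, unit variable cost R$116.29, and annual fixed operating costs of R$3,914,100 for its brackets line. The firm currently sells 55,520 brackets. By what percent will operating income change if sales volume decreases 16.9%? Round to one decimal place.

-100.6%

Total contribution margin = 55,520 × R$84.74 = R$4,704,764.80.
EBIT = R$4,704,764.80 − R$3,914,100 = R$790,664.80.
So DOL = total CM / EBIT = R$4,704,764.80 / R$790,664.80 = 5.9504.
Operating income changes by 5.9504 × -16.9% = -100.6%.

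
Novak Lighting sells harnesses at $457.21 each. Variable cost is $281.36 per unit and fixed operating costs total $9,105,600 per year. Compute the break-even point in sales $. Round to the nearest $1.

$23,674,560

Contribution margin per unit = $457.21 − $281.36 = $175.85, a CM ratio of $175.85 ÷ $457.21 = 0.3846.
Break-even revenue = fixed costs × price ÷ CM = $9,105,600 × $457.21 ÷ $175.85 = $23,674,560.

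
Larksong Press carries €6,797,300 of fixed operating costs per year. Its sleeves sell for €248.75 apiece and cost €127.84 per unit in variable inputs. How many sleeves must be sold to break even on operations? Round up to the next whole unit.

56,218 sleeves

Unit CM = price − variable cost = €248.75 − €127.84 = €120.91.
Break-even Q = €6,797,300 / €120.91 = 56,217.85 → 56,218 sleeves.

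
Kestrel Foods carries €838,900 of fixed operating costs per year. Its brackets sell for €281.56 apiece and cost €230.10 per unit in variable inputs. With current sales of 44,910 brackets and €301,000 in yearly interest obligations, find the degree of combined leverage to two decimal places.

1.97

Total contribution margin = 44,910 × €51.46 = €2,311,068.60.
EBIT = €2,311,068.60 − €838,900 = €1,472,168.60. Interest = €301,000.00, so EBIT − I = €1,171,168.60.
Degree of total leverage = total CM / (EBIT − interest) = €2,311,068.60 / €1,171,168.60 = 1.9733.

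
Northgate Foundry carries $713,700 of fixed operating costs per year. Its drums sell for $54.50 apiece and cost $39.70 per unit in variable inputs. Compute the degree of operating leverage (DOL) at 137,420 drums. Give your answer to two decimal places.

Total contribution margin = 137,420 × $14.80 = $2,033,816.00.
Subtracting fixed costs: EBIT = $2,033,816.00 − $713,700 = $1,320,116.00.
So DOL = total CM / EBIT = $2,033,816.00 / $1,320,116.00 = 1.5406.

1.54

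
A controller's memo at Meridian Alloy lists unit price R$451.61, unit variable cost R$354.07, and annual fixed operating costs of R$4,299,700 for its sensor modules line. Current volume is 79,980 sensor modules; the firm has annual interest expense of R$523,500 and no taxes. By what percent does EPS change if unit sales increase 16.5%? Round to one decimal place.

+43.2%

At 79,980 units, contribution = 79,980 × R$97.54 = R$7,801,249.20.
Operating income = contribution − fixed costs = R$7,801,249.20 − R$4,299,700 = R$3,501,549.20.
Interest = R$523,500.00, so EBIT − I = R$2,978,049.20.
Degree of combined leverage = contribution ÷ (EBIT − I) = R$7,801,249.20 ÷ R$2,978,049.20 = 2.6196.
%ΔEPS = DCL × %ΔSales = 2.6196 × +16.5% = +43.2%.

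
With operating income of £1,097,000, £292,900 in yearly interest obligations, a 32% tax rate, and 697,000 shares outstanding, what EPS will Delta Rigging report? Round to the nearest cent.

£0.78

Interest = £292,900.00, so EBT = £1,097,000 − £292,900.00 = £804,100.00.
After tax at 32%: net income = £804,100.00 × 0.68 = £546,788.00.
EPS = £546,788.00 ÷ 697,000 = £0.78.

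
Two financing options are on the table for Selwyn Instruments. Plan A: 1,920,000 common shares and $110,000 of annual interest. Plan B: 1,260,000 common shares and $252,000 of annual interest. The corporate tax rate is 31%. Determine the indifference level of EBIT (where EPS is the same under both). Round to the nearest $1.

$523,091

Set EPS_A = EPS_B: (EBIT − $110,000)(1 − 0.31) ÷ 1,920,000 = (EBIT − $252,000)(1 − 0.31) ÷ 1,260,000.
Cancelling (1 − t) and cross-multiplying: 1,260,000·(EBIT − 110,000) = 1,920,000·(EBIT − 252,000).
EBIT × (1,920,000 − 1,260,000) = 252,000 × 1,920,000 − 110,000 × 1,260,000 = 345,240,000,000, so EBIT = 345,240,000,000 ÷ 660,000 = 523,090.91.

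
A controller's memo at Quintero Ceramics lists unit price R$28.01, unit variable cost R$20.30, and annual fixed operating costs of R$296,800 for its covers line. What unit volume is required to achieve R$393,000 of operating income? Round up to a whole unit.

89,469 covers

Each unit contributes R$28.01 − R$20.30 = R$7.71.
Required volume = (fixed costs + target profit) ÷ CM = (R$296,800 + R$393,000) ÷ R$7.71 = 89,468.22, so 89,469 covers.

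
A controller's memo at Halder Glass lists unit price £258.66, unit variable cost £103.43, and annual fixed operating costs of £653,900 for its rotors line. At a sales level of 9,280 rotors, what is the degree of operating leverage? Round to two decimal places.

At 9,280 units, contribution = 9,280 × £155.23 = £1,440,534.40.
EBIT = £1,440,534.40 − £653,900 = £786,634.40.
Degree of operating leverage = £1,440,534.40 / £786,634.40 = 1.8313.

1.83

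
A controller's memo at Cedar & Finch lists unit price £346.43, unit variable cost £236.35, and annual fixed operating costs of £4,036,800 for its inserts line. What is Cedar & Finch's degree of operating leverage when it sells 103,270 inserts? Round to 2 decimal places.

Total contribution margin = 103,270 × £110.08 = £11,367,961.60.
Operating income = contribution − fixed costs = £11,367,961.60 − £4,036,800 = £7,331,161.60.
Degree of operating leverage = £11,367,961.60 / £7,331,161.60 = 1.5506.

1.55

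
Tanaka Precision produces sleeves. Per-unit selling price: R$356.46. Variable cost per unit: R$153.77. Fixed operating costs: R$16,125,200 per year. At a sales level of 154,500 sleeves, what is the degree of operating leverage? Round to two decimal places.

2.06

At 154,500 units, contribution = 154,500 × R$202.69 = R$31,315,605.00.
EBIT = R$31,315,605.00 − R$16,125,200 = R$15,190,405.00.
Degree of operating leverage = R$31,315,605.00 / R$15,190,405.00 = 2.0615.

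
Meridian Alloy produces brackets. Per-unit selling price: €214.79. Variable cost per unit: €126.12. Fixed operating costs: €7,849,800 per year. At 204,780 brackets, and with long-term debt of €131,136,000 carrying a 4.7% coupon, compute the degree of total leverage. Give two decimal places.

At 204,780 units, contribution = 204,780 × €88.67 = €18,157,842.60.
Operating income = contribution − fixed costs = €18,157,842.60 − €7,849,800 = €10,308,042.60. Interest = €6,163,392.00.
DOL = €18,157,842.60 ÷ €10,308,042.60 = 1.7615; DFL = €10,308,042.60 ÷ €4,144,650.60 = 2.4871.
Combined leverage = 1.7615 × 2.4871 = 4.3810.

4.38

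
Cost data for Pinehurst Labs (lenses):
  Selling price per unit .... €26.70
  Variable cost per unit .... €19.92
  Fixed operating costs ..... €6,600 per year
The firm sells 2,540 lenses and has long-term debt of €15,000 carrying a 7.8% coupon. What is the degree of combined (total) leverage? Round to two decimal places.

1.82

At 2,540 units, contribution = 2,540 × €6.78 = €17,221.20.
EBIT = €17,221.20 − €6,600 = €10,621.20. Interest = €1,170.00.
DOL = €17,221.20 ÷ €10,621.20 = 1.6214; DFL = €10,621.20 ÷ €9,451.20 = 1.1238.
DCL = DOL × DFL = 1.6214 × 1.1238 = 1.8221.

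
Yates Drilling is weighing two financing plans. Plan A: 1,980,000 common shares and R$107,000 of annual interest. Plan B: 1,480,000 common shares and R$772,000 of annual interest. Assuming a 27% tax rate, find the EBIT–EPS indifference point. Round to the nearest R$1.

Set EPS_A = EPS_B: (EBIT − R$107,000)(1 − 0.27) ÷ 1,980,000 = (EBIT − R$772,000)(1 − 0.27) ÷ 1,480,000.
The (1 − t) factor cancels: (EBIT − 107,000) × 1,480,000 = (EBIT − 772,000) × 1,980,000.
EBIT × (1,980,000 − 1,480,000) = 772,000 × 1,980,000 − 107,000 × 1,480,000 = 1,370,200,000,000, so EBIT = 1,370,200,000,000 ÷ 500,000 = 2,740,400.00.

R$2,740,400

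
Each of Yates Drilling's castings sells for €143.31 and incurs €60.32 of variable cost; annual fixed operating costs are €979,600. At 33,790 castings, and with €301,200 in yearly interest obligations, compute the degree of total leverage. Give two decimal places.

Contribution at this volume is 33,790 × €82.99 = €2,804,232.10.
Operating income = contribution − fixed costs = €2,804,232.10 − €979,600 = €1,824,632.10. Interest = €301,200.00, so EBIT − I = €1,523,432.10.
DCL = contribution ÷ (EBIT − I) = €2,804,232.10 ÷ €1,523,432.10 = 1.8407.

1.84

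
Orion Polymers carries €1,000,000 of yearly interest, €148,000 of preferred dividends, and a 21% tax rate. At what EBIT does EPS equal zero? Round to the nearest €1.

Grossing the preferred dividend up to pre-tax terms: €148,000 / (1 − 0.21) = €187,341.77.
Financial break-even EBIT = interest + D_p ÷ (1 − t) = €1,000,000 + €187,341.77 = €1,187,341.77.

€1,187,342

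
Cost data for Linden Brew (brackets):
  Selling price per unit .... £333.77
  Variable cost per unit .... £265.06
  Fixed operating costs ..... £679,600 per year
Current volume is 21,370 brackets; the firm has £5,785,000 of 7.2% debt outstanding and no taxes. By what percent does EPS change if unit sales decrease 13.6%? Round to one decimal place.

Contribution at this volume is 21,370 × £68.71 = £1,468,332.70.
Operating income = contribution − fixed costs = £1,468,332.70 − £679,600 = £788,732.70.
After interest of £416,520.00, pre-tax earnings = £372,212.70.
Degree of combined leverage = contribution ÷ (EBIT − I) = £1,468,332.70 ÷ £372,212.70 = 3.9449.
EPS therefore changes by 3.9449 × (-13.6%) = -53.7%.

-53.7%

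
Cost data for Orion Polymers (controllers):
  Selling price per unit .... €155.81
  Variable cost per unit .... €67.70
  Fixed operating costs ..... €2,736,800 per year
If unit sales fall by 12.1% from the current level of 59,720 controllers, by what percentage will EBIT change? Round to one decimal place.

-25.2%

Total contribution margin = 59,720 × €88.11 = €5,261,929.20.
Subtracting fixed costs: EBIT = €5,261,929.20 − €2,736,800 = €2,525,129.20.
DOL = contribution ÷ EBIT = €5,261,929.20 ÷ €2,525,129.20 = 2.0838.
%ΔEBIT = DOL × %ΔSales = 2.0838 × -12.1% = -25.2%.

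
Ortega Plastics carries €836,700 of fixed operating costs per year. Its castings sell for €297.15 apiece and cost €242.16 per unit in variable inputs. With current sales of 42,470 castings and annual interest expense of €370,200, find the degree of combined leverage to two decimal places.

At 42,470 units, contribution = 42,470 × €54.99 = €2,335,425.30.
Subtracting fixed costs: EBIT = €2,335,425.30 − €836,700 = €1,498,725.30. Interest = €370,200.00.
DOL = €2,335,425.30 ÷ €1,498,725.30 = 1.5583; DFL = €1,498,725.30 ÷ €1,128,525.30 = 1.3280.
DCL = DOL × DFL = 1.5583 × 1.3280 = 2.0694.

2.07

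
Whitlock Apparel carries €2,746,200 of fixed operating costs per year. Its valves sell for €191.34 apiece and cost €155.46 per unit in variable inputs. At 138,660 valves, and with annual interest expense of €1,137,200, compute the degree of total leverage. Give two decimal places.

4.56

Total contribution margin = 138,660 × €35.88 = €4,975,120.80.
EBIT = €4,975,120.80 − €2,746,200 = €2,228,920.80. Interest = €1,137,200.00.
DOL = €4,975,120.80 ÷ €2,228,920.80 = 2.2321; DFL = €2,228,920.80 ÷ €1,091,720.80 = 2.0417.
Combined leverage = 2.2321 × 2.0417 = 4.5573.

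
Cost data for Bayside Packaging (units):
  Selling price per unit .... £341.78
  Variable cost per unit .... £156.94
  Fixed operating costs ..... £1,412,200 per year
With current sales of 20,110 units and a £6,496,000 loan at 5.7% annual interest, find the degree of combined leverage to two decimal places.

1.92

Total contribution margin = 20,110 × £184.84 = £3,717,132.40.
Operating income = contribution − fixed costs = £3,717,132.40 − £1,412,200 = £2,304,932.40. Interest = £370,272.00.
DOL = £3,717,132.40 ÷ £2,304,932.40 = 1.6127; DFL = £2,304,932.40 ÷ £1,934,660.40 = 1.1914.
DCL = DOL × DFL = 1.6127 × 1.1914 = 1.9214.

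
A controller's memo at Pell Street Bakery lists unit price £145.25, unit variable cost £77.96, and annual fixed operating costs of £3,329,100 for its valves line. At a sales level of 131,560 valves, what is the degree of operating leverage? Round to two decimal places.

1.60

At 131,560 units, contribution = 131,560 × £67.29 = £8,852,672.40.
Subtracting fixed costs: EBIT = £8,852,672.40 − £3,329,100 = £5,523,572.40.
Degree of operating leverage = £8,852,672.40 / £5,523,572.40 = 1.6027.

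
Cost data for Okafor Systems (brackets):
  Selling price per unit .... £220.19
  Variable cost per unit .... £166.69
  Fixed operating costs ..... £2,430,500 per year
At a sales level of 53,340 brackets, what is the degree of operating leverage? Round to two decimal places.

At 53,340 units, contribution = 53,340 × £53.50 = £2,853,690.00.
Subtracting fixed costs: EBIT = £2,853,690.00 − £2,430,500 = £423,190.00.
DOL = contribution ÷ EBIT = £2,853,690.00 ÷ £423,190.00 = 6.7433.

6.74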